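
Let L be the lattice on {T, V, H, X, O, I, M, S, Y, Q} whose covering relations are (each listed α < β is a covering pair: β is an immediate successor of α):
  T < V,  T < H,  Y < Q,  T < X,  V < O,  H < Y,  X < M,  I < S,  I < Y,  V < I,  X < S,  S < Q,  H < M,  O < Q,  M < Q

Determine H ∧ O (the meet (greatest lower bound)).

Common lower bounds of {H, O}: T.
The greatest among these is T.

T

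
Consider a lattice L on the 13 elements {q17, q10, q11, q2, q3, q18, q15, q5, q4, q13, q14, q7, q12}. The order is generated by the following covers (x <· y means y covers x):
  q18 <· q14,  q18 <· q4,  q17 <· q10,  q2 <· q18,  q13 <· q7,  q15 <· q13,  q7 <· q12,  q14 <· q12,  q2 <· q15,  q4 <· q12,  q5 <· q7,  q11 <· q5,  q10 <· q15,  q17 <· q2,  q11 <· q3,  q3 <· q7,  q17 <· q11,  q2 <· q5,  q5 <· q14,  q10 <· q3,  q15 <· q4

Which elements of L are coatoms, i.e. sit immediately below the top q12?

The coatoms are exactly the elements covered by q12: q14, q4, q7.

q14, q4, q7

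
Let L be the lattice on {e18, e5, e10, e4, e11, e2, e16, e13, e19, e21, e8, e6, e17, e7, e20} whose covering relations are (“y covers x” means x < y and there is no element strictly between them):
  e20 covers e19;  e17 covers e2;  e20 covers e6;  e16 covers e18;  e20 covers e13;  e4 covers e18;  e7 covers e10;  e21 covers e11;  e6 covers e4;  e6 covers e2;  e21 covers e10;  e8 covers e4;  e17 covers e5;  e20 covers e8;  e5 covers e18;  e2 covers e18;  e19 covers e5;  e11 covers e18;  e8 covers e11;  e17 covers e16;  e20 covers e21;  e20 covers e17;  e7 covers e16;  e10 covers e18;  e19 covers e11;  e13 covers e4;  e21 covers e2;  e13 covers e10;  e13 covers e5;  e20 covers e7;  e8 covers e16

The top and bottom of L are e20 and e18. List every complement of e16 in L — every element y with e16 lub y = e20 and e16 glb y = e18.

e13, e19, e21, e6

Need y with e16 ∨ y = e20 and e16 ∧ y = e18.
Checking each element gives: e13, e19, e21, e6.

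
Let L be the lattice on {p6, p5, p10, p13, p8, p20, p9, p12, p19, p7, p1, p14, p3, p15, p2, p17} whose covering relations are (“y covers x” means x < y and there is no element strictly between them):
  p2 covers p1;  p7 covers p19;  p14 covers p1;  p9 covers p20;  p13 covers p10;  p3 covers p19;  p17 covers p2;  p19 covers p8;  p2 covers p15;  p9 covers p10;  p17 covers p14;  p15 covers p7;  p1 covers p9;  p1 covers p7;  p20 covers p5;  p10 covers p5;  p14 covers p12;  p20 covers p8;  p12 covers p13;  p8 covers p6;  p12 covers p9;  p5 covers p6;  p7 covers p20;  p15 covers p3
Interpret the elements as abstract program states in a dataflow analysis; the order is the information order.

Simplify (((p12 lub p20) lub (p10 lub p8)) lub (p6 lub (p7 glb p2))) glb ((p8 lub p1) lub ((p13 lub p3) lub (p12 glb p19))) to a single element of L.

p14

p12 ∨ p20 = p12
p10 ∨ p8 = p9
p12 ∨ p9 = p12
p7 ∧ p2 = p7
p6 ∨ p7 = p7
p12 ∨ p7 = p14
p8 ∨ p1 = p1
p13 ∨ p3 = p17
p12 ∧ p19 = p8
p17 ∨ p8 = p17
p1 ∨ p17 = p17
p14 ∧ p17 = p14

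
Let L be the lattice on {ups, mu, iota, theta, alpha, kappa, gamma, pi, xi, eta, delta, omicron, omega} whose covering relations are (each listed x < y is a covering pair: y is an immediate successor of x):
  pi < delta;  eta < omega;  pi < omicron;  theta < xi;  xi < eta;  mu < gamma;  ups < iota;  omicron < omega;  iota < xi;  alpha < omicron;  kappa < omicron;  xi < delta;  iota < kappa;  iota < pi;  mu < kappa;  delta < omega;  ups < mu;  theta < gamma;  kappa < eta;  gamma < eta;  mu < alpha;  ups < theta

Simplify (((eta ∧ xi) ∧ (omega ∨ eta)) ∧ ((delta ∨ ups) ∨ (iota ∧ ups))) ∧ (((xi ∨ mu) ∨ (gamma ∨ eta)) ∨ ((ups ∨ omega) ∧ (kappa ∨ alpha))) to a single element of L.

xi

eta ∧ xi = xi
omega ∨ eta = omega
xi ∧ omega = xi
delta ∨ ups = delta
iota ∧ ups = ups
delta ∨ ups = delta
xi ∧ delta = xi
xi ∨ mu = eta
gamma ∨ eta = eta
eta ∨ eta = eta
ups ∨ omega = omega
kappa ∨ alpha = omicron
omega ∧ omicron = omicron
eta ∨ omicron = omega
xi ∧ omega = xi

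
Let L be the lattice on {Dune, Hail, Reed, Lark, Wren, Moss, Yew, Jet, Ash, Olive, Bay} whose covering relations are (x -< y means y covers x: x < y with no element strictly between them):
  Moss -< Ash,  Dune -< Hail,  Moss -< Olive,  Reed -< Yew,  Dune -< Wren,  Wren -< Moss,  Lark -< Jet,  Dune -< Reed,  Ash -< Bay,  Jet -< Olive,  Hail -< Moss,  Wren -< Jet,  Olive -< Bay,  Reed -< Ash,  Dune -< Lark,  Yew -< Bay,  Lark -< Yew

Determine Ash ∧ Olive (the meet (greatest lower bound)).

Moss

Common lower bounds of {Ash, Olive}: Dune, Hail, Moss, Wren.
The greatest among these is Moss.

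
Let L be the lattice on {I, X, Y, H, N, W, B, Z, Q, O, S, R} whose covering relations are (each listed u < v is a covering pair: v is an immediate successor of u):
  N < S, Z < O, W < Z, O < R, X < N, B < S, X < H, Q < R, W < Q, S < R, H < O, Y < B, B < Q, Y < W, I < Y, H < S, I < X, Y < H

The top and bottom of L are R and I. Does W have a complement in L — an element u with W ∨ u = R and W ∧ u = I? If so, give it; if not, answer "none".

Need u with W ∨ u = R and W ∧ u = I.
Checking each element gives: N.

N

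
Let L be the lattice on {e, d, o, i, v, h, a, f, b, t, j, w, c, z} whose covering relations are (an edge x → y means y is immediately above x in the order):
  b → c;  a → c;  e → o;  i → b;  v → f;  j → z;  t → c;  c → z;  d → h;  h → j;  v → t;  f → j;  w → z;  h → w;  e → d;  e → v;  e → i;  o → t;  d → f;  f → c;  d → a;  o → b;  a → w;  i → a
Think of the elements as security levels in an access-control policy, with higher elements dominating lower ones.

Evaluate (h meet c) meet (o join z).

h ∧ c = d
o ∨ z = z
d ∧ z = d

d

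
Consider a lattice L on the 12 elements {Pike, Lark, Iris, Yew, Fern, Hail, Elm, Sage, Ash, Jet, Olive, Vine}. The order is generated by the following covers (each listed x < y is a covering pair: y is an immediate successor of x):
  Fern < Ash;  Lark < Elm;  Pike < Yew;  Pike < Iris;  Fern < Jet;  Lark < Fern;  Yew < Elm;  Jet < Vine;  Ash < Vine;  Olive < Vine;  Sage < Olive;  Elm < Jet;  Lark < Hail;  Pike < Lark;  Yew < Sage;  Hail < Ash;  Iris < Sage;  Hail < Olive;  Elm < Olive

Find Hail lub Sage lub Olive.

Common upper bounds of {Hail, Sage, Olive}: Olive, Vine.
The least among these is Olive.

Olive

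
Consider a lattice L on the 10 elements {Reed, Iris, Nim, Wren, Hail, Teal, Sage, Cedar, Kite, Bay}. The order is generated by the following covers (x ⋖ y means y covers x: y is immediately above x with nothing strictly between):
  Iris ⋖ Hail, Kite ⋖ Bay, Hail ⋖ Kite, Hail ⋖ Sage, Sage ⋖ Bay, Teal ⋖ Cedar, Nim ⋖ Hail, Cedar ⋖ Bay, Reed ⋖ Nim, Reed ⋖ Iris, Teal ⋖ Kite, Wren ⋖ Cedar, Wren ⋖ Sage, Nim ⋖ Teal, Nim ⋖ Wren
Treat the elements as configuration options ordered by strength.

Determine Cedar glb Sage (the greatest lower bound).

Common lower bounds of {Cedar, Sage}: Nim, Reed, Wren.
The greatest among these is Wren.

Wren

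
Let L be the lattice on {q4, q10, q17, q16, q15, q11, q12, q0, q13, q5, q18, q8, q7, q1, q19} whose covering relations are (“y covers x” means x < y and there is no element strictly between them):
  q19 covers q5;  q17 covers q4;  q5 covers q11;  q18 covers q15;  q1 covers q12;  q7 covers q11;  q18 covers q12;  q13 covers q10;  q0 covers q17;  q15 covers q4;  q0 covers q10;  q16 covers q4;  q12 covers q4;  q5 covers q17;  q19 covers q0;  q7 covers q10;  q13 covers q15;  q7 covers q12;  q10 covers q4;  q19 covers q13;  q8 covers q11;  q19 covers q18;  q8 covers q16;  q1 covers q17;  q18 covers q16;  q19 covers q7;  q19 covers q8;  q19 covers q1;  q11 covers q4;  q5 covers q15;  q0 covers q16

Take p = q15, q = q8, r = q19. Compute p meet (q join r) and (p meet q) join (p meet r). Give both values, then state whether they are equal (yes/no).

q15; q15; yes

q join r = q19, so p meet (q join r) = q15 meet q19 = q15.
p meet q = q4 and p meet r = q15, so (p meet q) join (p meet r) = q4 join q15 = q15.
Equal: yes.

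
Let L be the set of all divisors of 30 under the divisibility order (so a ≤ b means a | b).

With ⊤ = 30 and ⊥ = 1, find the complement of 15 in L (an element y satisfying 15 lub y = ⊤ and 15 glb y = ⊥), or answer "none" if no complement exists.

2

Need y with 15 ∨ y = 30 and 15 ∧ y = 1.
Checking each element gives: 2.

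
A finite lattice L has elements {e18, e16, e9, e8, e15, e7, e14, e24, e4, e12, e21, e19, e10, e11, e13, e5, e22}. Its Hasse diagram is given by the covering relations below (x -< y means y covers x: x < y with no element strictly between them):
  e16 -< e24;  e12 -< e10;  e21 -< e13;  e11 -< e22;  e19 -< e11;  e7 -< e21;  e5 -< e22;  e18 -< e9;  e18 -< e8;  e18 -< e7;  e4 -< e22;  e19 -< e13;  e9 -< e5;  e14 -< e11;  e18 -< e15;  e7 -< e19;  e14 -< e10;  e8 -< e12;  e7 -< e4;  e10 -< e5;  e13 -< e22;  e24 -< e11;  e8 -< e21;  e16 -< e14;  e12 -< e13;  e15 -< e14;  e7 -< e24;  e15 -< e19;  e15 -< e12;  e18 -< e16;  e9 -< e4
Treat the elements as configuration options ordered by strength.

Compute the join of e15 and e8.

e12

Common upper bounds of {e15, e8}: e10, e12, e13, e22, e5.
The least among these is e12.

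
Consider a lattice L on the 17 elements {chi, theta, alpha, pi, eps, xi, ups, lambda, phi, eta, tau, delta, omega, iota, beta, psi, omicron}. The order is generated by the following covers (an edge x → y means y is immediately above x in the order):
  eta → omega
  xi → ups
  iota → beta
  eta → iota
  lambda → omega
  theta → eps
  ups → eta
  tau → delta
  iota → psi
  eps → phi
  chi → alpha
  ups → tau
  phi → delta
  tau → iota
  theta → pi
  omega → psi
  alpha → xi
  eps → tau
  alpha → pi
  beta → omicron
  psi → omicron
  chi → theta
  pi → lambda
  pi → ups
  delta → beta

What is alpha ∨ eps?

tau

Common upper bounds of {alpha, eps}: beta, delta, iota, omicron, psi, tau.
The least among these is tau.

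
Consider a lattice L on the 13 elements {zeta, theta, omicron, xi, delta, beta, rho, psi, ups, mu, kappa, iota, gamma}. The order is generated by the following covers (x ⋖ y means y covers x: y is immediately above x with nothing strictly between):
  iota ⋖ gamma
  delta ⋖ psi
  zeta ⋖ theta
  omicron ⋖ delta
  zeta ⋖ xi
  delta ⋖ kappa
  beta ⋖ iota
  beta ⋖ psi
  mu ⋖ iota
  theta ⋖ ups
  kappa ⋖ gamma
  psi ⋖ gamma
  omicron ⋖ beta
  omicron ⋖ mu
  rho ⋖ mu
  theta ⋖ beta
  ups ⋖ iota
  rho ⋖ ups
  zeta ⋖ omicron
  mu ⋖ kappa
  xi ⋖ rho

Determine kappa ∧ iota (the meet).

mu

Common lower bounds of {kappa, iota}: mu, omicron, rho, xi, zeta.
The greatest among these is mu.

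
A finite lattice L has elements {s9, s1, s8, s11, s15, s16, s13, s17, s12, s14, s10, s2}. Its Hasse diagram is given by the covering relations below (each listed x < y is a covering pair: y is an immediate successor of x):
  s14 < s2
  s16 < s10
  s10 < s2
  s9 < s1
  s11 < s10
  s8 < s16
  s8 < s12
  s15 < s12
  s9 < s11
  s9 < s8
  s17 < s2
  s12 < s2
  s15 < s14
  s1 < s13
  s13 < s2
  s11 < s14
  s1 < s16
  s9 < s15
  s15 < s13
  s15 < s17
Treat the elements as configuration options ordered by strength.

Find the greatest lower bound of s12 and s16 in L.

s8

Common lower bounds of {s12, s16}: s8, s9.
The greatest among these is s8.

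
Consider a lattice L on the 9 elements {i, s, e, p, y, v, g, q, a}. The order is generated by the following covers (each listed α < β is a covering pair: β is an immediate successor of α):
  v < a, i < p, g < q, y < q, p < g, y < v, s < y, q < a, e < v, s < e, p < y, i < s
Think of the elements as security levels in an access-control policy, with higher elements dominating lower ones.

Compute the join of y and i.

y

Common upper bounds of {y, i}: a, q, v, y.
The least among these is y.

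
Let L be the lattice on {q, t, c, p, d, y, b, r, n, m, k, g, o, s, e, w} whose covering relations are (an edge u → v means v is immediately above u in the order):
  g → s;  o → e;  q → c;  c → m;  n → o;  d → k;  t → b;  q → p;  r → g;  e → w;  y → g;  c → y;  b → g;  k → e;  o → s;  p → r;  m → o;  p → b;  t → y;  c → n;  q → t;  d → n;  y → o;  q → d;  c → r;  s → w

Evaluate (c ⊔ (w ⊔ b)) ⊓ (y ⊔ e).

w ∨ b = w
c ∨ w = w
y ∨ e = e
w ∧ e = e

e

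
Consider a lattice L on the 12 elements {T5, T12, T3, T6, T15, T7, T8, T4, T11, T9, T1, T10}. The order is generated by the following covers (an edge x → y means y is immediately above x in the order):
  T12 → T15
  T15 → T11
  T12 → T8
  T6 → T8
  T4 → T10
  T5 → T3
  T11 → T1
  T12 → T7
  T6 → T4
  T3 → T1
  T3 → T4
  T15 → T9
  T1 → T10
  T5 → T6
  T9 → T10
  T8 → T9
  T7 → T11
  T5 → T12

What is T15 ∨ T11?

T11

Common upper bounds of {T15, T11}: T1, T10, T11.
The least among these is T11.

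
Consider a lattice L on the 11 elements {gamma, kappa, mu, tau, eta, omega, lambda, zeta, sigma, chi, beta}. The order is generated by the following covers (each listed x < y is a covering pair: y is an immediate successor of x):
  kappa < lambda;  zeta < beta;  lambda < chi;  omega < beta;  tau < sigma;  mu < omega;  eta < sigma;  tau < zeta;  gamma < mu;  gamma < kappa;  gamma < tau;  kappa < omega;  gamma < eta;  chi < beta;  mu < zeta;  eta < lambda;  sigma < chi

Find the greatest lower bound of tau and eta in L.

gamma

Common lower bounds of {tau, eta}: gamma.
The greatest among these is gamma.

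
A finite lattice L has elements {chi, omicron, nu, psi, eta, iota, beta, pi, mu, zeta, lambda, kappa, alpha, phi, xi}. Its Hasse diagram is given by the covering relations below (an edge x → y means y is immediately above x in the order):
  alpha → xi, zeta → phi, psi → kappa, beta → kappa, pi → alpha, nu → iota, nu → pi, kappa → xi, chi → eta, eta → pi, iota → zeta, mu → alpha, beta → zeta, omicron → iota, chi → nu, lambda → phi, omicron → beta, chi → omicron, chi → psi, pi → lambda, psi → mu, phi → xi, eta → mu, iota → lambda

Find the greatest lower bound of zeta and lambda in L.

Common lower bounds of {zeta, lambda}: chi, iota, nu, omicron.
The greatest among these is iota.

iota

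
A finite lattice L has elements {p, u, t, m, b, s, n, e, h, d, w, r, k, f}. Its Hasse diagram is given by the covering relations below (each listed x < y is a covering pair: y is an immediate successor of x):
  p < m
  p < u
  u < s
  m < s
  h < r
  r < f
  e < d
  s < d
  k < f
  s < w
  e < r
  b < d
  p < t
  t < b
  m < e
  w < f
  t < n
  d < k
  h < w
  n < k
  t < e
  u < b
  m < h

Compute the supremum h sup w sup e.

Common upper bounds of {h, w, e}: f.
The least among these is f.

f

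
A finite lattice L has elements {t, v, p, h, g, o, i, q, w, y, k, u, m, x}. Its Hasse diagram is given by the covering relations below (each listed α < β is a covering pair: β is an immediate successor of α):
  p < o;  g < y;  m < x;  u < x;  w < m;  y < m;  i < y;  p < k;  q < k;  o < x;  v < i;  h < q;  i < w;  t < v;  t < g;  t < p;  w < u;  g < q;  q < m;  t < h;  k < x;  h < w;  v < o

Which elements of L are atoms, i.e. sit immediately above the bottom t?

g, h, p, v

The atoms are exactly the elements that cover t: g, h, p, v.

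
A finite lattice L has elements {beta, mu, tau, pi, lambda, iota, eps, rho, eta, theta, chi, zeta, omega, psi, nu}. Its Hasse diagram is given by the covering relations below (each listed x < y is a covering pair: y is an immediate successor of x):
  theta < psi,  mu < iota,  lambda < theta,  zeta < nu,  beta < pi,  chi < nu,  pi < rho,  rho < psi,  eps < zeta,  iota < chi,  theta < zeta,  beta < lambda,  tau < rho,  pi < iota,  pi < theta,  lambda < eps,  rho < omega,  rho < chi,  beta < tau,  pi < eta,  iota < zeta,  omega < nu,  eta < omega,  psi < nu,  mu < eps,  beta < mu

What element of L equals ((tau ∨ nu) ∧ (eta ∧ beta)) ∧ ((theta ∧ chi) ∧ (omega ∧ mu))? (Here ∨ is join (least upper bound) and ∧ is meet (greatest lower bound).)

tau ∨ nu = nu
eta ∧ beta = beta
nu ∧ beta = beta
theta ∧ chi = pi
omega ∧ mu = beta
pi ∧ beta = beta
beta ∧ beta = beta

beta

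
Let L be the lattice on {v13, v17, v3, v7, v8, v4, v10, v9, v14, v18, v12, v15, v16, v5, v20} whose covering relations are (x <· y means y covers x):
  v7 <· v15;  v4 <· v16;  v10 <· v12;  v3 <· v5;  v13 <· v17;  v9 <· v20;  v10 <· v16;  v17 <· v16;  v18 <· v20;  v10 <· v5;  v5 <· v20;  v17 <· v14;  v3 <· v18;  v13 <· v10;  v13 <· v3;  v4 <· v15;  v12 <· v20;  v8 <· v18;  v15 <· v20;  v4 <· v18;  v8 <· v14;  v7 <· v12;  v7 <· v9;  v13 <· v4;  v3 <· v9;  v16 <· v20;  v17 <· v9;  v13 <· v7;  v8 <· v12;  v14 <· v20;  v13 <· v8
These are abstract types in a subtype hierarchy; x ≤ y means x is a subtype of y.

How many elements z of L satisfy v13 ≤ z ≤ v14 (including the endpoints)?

4

The interval [v13, v14] = {v13, v14, v17, v8}, which has 4 elements.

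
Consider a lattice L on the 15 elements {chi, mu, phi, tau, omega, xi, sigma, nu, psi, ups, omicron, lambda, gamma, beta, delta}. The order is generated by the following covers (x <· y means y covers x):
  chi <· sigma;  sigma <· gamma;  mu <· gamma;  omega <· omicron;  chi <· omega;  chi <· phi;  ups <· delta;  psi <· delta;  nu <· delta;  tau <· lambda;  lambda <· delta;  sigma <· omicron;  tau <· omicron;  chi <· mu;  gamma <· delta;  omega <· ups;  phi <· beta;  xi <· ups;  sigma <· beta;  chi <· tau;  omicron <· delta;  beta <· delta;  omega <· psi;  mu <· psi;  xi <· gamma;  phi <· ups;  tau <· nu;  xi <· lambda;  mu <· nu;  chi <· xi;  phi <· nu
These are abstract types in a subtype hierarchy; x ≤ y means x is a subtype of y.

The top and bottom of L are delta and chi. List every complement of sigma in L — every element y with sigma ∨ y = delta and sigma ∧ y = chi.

Need y with sigma ∨ y = delta and sigma ∧ y = chi.
Checking each element gives: lambda, nu, psi, ups.

lambda, nu, psi, ups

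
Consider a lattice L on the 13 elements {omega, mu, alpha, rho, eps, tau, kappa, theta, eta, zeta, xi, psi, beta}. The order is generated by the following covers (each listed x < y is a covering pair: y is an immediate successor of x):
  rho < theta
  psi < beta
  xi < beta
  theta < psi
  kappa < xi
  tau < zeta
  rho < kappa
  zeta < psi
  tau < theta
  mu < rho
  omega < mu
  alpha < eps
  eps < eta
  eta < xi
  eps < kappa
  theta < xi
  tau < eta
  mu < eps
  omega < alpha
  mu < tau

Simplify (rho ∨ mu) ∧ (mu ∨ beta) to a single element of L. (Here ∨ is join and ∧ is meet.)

rho

rho ∨ mu = rho
mu ∨ beta = beta
rho ∧ beta = rho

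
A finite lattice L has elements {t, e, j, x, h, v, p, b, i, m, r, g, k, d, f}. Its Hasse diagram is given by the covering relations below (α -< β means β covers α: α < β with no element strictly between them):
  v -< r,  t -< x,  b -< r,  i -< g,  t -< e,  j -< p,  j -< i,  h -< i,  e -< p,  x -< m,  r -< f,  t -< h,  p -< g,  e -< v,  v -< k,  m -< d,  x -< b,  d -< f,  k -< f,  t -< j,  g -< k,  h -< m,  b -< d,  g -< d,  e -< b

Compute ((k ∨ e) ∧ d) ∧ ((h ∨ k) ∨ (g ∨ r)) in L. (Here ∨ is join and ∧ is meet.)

g

k ∨ e = k
k ∧ d = g
h ∨ k = k
g ∨ r = f
k ∨ f = f
g ∧ f = g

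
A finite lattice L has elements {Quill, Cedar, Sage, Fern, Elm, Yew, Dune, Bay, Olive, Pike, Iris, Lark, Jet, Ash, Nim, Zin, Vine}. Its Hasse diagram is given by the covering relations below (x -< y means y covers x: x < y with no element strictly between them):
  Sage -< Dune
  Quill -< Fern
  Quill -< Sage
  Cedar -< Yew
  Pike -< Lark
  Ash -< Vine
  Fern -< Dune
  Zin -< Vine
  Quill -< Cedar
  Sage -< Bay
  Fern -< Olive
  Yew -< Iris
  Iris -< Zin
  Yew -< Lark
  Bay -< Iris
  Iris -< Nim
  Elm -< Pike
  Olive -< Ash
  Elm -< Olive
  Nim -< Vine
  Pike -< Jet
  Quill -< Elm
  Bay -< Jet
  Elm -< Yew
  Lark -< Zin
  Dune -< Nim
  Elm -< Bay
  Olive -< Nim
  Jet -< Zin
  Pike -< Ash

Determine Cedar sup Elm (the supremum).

Yew

Common upper bounds of {Cedar, Elm}: Iris, Lark, Nim, Vine, Yew, Zin.
The least among these is Yew.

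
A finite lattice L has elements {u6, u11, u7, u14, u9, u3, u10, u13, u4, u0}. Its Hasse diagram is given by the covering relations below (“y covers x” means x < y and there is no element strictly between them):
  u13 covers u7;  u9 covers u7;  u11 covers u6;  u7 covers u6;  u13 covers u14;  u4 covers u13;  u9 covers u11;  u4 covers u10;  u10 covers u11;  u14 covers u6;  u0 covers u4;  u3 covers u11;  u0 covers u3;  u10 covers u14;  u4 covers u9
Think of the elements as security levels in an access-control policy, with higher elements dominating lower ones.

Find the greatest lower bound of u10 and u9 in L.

Common lower bounds of {u10, u9}: u11, u6.
The greatest among these is u11.

u11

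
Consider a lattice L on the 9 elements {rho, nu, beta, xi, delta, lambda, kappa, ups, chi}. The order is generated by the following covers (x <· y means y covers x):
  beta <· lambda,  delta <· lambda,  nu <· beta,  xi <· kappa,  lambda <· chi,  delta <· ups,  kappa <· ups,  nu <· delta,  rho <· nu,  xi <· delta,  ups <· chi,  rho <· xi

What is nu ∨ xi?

delta

Common upper bounds of {nu, xi}: chi, delta, lambda, ups.
The least among these is delta.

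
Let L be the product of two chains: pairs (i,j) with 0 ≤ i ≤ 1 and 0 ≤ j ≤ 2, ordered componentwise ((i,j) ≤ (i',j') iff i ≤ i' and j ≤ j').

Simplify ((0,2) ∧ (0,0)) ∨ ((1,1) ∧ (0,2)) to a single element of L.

(0,2) ∧ (0,0) = (0,0)
(1,1) ∧ (0,2) = (0,1)
(0,0) ∨ (0,1) = (0,1)

(0,1)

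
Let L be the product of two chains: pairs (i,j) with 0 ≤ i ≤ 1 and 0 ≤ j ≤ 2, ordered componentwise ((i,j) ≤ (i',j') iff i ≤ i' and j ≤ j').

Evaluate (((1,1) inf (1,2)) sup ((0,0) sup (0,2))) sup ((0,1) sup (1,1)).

(1,2)

(1,1) ∧ (1,2) = (1,1)
(0,0) ∨ (0,2) = (0,2)
(1,1) ∨ (0,2) = (1,2)
(0,1) ∨ (1,1) = (1,1)
(1,2) ∨ (1,1) = (1,2)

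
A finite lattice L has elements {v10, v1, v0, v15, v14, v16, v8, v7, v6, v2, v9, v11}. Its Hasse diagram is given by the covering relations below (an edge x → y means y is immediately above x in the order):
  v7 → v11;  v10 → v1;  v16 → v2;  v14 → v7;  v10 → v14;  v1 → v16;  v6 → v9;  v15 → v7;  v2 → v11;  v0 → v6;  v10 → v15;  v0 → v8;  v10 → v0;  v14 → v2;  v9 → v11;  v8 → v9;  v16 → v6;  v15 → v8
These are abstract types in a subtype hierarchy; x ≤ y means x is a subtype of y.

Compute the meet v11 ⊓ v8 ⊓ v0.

v0

Common lower bounds of {v11, v8, v0}: v0, v10.
The greatest among these is v0.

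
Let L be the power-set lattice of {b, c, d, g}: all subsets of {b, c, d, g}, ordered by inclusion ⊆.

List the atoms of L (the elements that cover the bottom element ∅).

The atoms are exactly the elements that cover ∅: {b}, {c}, {d}, {g}.

{b}, {c}, {d}, {g}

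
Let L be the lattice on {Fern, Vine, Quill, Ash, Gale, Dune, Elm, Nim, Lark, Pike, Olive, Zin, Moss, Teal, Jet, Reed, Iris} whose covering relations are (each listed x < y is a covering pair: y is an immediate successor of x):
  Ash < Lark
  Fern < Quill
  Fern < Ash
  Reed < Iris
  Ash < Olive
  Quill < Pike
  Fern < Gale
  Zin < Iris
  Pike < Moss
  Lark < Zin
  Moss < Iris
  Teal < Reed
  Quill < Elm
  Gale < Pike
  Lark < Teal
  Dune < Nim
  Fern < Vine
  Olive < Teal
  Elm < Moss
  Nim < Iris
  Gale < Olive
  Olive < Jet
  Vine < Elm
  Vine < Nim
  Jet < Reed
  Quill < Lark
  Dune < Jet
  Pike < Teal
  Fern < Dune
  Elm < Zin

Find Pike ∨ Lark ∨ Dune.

Common upper bounds of {Pike, Lark, Dune}: Iris, Reed.
The least among these is Reed.

Reed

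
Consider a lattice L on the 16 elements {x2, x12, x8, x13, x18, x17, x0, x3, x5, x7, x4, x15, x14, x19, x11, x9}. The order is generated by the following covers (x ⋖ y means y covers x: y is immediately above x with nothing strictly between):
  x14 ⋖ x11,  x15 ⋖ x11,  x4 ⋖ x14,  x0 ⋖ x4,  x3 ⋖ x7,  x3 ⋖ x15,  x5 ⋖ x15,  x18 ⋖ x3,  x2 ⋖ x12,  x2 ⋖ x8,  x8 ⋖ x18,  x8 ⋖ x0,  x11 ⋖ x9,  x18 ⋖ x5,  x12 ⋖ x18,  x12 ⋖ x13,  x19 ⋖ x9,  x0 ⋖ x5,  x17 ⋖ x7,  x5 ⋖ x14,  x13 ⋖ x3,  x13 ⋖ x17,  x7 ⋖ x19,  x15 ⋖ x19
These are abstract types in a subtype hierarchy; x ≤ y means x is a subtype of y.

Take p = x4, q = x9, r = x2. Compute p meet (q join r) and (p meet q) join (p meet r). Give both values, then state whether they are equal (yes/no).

q join r = x9, so p meet (q join r) = x4 meet x9 = x4.
p meet q = x4 and p meet r = x2, so (p meet q) join (p meet r) = x4 join x2 = x4.
Equal: yes.

x4; x4; yes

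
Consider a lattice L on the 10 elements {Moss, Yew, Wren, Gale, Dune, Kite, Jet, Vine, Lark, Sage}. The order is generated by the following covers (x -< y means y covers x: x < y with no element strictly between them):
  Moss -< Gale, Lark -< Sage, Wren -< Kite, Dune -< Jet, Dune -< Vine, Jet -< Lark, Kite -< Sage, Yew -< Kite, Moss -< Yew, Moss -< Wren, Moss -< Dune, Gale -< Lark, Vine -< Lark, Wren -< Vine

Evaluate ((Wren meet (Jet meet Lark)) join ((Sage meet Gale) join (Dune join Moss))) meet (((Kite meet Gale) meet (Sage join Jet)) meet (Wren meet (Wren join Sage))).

Jet ∧ Lark = Jet
Wren ∧ Jet = Moss
Sage ∧ Gale = Gale
Dune ∨ Moss = Dune
Gale ∨ Dune = Lark
Moss ∨ Lark = Lark
Kite ∧ Gale = Moss
Sage ∨ Jet = Sage
Moss ∧ Sage = Moss
Wren ∨ Sage = Sage
Wren ∧ Sage = Wren
Moss ∧ Wren = Moss
Lark ∧ Moss = Moss

Moss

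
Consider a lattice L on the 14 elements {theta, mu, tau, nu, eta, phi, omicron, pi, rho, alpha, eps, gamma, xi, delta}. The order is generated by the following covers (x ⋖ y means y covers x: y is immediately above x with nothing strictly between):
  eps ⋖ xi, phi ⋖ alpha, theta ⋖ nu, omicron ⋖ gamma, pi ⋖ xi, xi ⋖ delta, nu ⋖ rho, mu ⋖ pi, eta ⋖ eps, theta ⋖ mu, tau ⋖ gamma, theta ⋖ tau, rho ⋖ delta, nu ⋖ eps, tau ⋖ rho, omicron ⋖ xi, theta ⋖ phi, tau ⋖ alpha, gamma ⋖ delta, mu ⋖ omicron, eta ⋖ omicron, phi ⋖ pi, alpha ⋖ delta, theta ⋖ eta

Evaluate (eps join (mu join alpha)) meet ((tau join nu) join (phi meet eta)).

rho

mu ∨ alpha = delta
eps ∨ delta = delta
tau ∨ nu = rho
phi ∧ eta = theta
rho ∨ theta = rho
delta ∧ rho = rho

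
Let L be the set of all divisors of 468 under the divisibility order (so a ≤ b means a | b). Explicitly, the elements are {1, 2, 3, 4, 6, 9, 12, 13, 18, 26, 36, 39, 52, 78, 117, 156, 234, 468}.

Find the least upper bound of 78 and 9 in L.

In the divisibility order, the join is the least common multiple: lcm(78, 9) = 234.

234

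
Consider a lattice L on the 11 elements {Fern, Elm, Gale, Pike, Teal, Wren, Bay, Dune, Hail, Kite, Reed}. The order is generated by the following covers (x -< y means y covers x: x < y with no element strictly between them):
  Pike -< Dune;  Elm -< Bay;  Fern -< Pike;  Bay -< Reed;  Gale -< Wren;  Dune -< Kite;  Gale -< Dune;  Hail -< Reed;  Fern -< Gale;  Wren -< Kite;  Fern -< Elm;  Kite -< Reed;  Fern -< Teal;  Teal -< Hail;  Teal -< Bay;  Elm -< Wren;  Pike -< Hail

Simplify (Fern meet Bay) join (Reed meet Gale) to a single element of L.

Gale

Fern ∧ Bay = Fern
Reed ∧ Gale = Gale
Fern ∨ Gale = Gale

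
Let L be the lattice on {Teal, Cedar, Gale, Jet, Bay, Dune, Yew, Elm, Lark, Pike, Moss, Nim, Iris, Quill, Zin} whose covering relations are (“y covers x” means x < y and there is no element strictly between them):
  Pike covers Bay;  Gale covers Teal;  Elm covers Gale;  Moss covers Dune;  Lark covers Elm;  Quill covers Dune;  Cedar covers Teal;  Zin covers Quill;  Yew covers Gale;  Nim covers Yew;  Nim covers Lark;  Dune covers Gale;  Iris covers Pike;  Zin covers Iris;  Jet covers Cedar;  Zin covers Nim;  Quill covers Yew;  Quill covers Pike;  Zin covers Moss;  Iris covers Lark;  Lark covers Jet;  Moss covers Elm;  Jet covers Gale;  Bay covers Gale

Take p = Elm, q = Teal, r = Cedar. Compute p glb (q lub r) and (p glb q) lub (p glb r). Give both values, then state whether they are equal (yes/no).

q lub r = Cedar, so p glb (q lub r) = Elm glb Cedar = Teal.
p glb q = Teal and p glb r = Teal, so (p glb q) lub (p glb r) = Teal lub Teal = Teal.
Equal: yes.

Teal; Teal; yes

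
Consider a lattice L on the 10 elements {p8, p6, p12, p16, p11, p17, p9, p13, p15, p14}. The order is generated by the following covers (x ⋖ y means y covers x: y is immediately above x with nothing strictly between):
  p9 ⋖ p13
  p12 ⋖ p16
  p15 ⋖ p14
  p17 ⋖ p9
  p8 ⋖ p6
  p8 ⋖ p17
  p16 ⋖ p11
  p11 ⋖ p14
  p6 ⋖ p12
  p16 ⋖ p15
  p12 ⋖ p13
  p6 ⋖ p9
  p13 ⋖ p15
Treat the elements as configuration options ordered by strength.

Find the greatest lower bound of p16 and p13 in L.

Common lower bounds of {p16, p13}: p12, p6, p8.
The greatest among these is p12.

p12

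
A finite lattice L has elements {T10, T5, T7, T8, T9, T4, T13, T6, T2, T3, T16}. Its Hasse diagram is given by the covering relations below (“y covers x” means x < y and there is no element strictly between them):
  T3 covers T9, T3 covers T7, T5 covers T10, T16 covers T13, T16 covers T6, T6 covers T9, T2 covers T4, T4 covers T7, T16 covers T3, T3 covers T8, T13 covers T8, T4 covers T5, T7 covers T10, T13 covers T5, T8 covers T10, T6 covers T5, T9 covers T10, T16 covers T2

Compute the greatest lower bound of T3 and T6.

Common lower bounds of {T3, T6}: T10, T9.
The greatest among these is T9.

T9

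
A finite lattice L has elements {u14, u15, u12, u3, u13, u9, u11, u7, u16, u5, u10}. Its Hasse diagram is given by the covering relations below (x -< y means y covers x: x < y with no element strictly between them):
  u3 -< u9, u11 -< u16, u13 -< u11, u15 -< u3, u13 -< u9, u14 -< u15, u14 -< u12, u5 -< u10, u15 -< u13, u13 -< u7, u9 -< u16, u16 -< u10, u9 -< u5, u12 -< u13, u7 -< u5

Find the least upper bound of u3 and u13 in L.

Common upper bounds of {u3, u13}: u10, u16, u5, u9.
The least among these is u9.

u9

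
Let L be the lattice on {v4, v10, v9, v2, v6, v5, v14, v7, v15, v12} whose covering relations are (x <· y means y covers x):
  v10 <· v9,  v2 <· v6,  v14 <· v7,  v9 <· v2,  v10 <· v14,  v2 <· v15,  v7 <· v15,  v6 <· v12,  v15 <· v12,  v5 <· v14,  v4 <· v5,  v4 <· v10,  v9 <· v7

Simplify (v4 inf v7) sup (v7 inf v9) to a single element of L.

v4 ∧ v7 = v4
v7 ∧ v9 = v9
v4 ∨ v9 = v9

v9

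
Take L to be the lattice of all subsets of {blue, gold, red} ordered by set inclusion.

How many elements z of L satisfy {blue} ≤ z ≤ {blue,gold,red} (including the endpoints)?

The interval [{blue}, {blue,gold,red}] = {{blue,gold,red}, {blue,gold}, {blue,red}, {blue}}, which has 4 elements.

4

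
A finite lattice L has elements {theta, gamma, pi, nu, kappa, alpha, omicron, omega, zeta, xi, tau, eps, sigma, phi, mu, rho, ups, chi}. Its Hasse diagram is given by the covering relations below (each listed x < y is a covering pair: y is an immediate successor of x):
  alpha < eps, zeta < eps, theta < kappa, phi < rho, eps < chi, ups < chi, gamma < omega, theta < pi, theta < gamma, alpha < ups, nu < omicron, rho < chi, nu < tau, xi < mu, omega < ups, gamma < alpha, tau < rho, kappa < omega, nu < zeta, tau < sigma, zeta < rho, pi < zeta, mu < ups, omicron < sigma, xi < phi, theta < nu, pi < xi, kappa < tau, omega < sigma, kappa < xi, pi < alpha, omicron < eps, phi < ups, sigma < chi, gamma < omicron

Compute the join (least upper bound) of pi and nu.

zeta

Common upper bounds of {pi, nu}: chi, eps, rho, zeta.
The least among these is zeta.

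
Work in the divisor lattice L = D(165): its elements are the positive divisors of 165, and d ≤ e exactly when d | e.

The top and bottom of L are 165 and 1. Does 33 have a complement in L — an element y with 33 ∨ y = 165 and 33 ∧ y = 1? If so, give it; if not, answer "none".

Need y with 33 ∨ y = 165 and 33 ∧ y = 1.
Checking each element gives: 5.

5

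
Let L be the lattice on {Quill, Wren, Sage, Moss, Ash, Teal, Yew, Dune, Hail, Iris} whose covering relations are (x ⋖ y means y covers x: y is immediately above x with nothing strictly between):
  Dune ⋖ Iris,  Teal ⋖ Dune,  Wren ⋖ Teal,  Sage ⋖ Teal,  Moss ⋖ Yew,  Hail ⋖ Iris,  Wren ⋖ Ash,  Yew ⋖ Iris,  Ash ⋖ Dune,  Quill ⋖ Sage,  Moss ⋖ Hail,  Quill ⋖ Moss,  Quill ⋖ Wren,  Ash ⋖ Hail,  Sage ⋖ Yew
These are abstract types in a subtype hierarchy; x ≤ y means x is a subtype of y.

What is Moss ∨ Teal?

Common upper bounds of {Moss, Teal}: Iris.
The least among these is Iris.

Iris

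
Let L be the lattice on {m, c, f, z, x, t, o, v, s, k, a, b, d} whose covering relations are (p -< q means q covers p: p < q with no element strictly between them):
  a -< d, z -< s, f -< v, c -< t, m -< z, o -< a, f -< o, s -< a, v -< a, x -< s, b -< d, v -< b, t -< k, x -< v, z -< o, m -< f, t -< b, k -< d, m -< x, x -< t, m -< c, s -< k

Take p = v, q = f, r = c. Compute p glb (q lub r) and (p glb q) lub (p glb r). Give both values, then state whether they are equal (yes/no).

q lub r = b, so p glb (q lub r) = v glb b = v.
p glb q = f and p glb r = m, so (p glb q) lub (p glb r) = f lub m = f.
Equal: no.

v; f; no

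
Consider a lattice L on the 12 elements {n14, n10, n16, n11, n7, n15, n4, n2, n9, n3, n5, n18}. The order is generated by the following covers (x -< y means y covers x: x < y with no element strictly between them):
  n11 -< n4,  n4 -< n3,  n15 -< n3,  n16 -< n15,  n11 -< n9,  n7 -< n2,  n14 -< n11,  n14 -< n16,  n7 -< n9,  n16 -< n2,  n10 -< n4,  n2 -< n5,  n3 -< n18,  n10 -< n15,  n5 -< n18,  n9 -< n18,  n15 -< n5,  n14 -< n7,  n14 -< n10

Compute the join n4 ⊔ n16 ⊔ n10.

Common upper bounds of {n4, n16, n10}: n18, n3.
The least among these is n3.

n3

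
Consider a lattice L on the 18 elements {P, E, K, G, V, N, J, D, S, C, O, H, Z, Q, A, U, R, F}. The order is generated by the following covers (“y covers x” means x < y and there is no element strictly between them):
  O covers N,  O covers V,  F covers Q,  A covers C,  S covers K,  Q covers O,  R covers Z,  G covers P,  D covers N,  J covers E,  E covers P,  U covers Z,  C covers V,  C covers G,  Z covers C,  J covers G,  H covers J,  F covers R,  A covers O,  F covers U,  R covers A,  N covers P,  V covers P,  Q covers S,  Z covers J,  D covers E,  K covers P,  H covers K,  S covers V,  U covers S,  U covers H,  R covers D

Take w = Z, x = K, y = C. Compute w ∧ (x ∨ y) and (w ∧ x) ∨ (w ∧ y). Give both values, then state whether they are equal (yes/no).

Z; C; no

x ∨ y = U, so w ∧ (x ∨ y) = Z ∧ U = Z.
w ∧ x = P and w ∧ y = C, so (w ∧ x) ∨ (w ∧ y) = P ∨ C = C.
Equal: no.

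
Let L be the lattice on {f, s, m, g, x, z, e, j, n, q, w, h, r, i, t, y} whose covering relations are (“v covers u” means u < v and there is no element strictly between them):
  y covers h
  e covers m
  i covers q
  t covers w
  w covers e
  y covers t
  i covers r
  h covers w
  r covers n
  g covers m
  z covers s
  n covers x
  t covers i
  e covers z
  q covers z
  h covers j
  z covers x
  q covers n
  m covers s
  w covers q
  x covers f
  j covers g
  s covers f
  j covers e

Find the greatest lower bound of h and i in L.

Common lower bounds of {h, i}: f, n, q, s, x, z.
The greatest among these is q.

q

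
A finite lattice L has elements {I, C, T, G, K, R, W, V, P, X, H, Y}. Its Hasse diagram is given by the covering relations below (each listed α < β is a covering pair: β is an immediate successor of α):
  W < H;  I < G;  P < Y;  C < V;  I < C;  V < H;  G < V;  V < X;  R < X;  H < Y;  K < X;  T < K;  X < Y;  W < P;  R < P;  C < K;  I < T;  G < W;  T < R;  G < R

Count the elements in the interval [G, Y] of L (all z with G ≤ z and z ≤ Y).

8

The interval [G, Y] = {G, H, P, R, V, W, X, Y}, which has 8 elements.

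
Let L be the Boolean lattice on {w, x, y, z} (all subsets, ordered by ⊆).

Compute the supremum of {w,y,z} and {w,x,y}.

Under ⊆, join is union: {w,y,z} ∪ {w,x,y} = {w,x,y,z}.

{w,x,y,z}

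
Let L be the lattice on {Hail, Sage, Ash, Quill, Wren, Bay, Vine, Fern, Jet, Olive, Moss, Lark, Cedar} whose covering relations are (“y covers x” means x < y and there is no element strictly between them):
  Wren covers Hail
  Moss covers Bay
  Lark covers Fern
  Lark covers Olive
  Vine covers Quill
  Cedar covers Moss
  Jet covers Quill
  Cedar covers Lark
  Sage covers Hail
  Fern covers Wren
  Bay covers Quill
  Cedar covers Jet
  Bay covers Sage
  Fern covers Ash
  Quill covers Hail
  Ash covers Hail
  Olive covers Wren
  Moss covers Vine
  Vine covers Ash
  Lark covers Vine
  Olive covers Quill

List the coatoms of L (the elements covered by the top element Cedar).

The coatoms are exactly the elements covered by Cedar: Jet, Lark, Moss.

Jet, Lark, Moss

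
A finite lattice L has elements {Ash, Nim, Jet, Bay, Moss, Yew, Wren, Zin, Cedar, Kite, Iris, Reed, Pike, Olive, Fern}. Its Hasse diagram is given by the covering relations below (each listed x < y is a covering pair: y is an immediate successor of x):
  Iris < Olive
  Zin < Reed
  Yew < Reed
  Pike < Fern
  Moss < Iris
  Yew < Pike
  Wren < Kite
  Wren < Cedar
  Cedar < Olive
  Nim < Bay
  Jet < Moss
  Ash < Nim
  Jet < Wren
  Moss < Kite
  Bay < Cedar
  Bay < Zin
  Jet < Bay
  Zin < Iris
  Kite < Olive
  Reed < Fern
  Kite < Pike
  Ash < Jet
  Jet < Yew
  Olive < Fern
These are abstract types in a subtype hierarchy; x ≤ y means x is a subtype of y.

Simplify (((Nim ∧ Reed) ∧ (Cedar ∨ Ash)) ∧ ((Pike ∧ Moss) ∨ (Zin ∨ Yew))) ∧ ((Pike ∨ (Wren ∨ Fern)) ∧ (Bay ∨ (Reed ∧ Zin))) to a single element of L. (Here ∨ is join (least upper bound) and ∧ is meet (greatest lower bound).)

Nim ∧ Reed = Nim
Cedar ∨ Ash = Cedar
Nim ∧ Cedar = Nim
Pike ∧ Moss = Moss
Zin ∨ Yew = Reed
Moss ∨ Reed = Fern
Nim ∧ Fern = Nim
Wren ∨ Fern = Fern
Pike ∨ Fern = Fern
Reed ∧ Zin = Zin
Bay ∨ Zin = Zin
Fern ∧ Zin = Zin
Nim ∧ Zin = Nim

Nim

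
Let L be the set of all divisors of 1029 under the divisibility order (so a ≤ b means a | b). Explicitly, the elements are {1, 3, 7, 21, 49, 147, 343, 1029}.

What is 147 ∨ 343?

1029

In the divisibility order, the join is the least common multiple: lcm(147, 343) = 1029.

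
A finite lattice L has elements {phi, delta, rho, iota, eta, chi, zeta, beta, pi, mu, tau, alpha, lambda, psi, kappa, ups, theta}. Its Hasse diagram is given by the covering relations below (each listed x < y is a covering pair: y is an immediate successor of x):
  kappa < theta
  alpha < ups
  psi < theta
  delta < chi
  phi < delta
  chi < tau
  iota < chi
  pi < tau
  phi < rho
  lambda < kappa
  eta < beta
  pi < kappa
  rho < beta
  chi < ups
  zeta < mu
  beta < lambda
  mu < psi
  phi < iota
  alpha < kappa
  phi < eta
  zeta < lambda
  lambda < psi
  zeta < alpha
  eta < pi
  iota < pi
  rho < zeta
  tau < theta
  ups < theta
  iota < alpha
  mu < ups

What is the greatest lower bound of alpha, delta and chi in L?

Common lower bounds of {alpha, delta, chi}: phi.
The greatest among these is phi.

phi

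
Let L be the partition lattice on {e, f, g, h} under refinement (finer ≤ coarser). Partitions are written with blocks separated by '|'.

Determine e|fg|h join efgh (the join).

The join of e|fg|h and efgh merges any blocks that overlap across the partitions, giving efgh.

efgh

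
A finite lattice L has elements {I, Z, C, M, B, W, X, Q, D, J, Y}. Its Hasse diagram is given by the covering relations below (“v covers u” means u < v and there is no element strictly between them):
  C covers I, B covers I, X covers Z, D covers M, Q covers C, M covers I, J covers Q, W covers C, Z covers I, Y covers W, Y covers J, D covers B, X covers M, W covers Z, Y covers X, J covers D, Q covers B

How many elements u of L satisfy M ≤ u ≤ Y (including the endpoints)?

The interval [M, Y] = {D, J, M, X, Y}, which has 5 elements.

5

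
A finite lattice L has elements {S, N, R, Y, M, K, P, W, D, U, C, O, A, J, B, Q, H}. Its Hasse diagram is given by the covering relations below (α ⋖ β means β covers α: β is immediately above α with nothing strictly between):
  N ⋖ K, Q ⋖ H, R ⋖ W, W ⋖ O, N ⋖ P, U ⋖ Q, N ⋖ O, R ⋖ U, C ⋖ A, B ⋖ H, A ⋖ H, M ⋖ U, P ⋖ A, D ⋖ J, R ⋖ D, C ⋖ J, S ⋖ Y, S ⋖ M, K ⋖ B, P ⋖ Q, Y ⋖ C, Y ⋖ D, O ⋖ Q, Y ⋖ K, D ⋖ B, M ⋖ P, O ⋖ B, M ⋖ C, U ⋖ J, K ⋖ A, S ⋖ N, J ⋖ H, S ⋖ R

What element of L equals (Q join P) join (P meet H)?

Q

Q ∨ P = Q
P ∧ H = P
Q ∨ P = Q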